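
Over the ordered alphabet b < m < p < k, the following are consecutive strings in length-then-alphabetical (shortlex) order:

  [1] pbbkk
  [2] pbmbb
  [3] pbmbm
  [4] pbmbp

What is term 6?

Advancing 2 positions from pbmbp through pbmbp → pbmbk reaches term 6.

pbmmb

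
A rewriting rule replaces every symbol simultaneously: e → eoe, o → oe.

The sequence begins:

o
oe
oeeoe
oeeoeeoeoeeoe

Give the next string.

oeeoeeoeoeeoeeoeoeeoeoeeoeeoeoeeoe

φ(oeeoeeoeoeeoe) expands symbol-by-symbol to oe eoe eoe oe eoe eoe oe eoe oe eoe eoe oe eoe; joining the 13 pieces gives the next term.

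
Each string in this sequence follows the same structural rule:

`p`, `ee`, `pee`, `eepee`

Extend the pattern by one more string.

peeeepee

This is a Fibonacci-style word recurrence s(k) = s(k−2)·s(k−1): e.g. p·ee = pee.
The next term joins pee and eepee.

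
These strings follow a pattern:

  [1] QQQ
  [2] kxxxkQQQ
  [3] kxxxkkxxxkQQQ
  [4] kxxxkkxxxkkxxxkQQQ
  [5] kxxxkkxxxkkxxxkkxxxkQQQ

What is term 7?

kxxxkkxxxkkxxxkkxxxkkxxxkkxxxkQQQ

Each term is the previous one with kxxxk prepended.
From kxxxkkxxxkkxxxkkxxxkQQQ, 2 further steps: kxxxkkxxxkkxxxkkxxxkQQQ → kxxxkkxxxkkxxxkkxxxkkxxxkQQQ → (answer).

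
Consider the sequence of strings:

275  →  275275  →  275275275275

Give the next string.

s(k+1) = s(k)·s(k) — each term doubles the last.
Doubling 275275275275:

275275275275275275275275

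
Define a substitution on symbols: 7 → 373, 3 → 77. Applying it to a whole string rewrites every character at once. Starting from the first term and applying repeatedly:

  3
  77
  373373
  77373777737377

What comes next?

Replace each of the 14 characters of 77373777737377 in place — 373 373 77 373 77 373 373 373 373 77 373 77 373 373 — and concatenate.

37337377373773733733733737737377373373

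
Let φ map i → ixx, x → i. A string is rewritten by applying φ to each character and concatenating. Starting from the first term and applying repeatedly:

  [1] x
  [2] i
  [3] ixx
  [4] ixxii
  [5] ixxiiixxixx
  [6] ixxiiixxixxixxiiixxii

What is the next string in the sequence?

Rewriting the 21 symbols of ixxiiixxixxixxiiixxii one by one yields ixx i i ixx ixx ixx i i ixx i i ixx i i ixx ixx ixx i i ixx ixx; concatenated:

ixxiiixxixxixxiiixxiiixxiiixxixxixxiiixxixx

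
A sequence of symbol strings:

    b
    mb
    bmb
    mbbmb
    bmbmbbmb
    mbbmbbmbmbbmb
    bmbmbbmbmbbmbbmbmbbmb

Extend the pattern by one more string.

From term 3 onward, concatenate the second-to-last term with the last: b·mb = bmb, mb·bmb = mbbmb, …
The next term joins mbbmbbmbmbbmb and bmbmbbmbmbbmbbmbmbbmb.

mbbmbbmbmbbmbbmbmbbmbmbbmbbmbmbbmb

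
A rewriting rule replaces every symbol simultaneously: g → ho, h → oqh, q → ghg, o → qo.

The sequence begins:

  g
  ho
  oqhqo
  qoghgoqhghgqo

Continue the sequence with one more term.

Replace each of the 13 characters of qoghgoqhghgqo in place — ghg qo ho oqh ho qo ghg oqh ho oqh ho ghg qo — and concatenate.

ghgqohooqhhoqoghgoqhhooqhhoghgqo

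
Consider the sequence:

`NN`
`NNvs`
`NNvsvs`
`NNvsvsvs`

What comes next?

The strings grow by a fixed suffix vs each time.
One more step from NNvsvsvs gives the answer.

NNvsvsvsvs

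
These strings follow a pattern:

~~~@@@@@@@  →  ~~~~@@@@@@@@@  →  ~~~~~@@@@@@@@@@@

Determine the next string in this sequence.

~~~~~~@@@@@@@@@@@@@

Each string has the form ~^{n} @^{2n+1}, where the shown terms are n = 3, 4, 5.
Setting n = 6 gives 6, 13 characters in each block.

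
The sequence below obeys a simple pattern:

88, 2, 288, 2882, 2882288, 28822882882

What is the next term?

288228828822882288

Each term (from the third on) is the previous term followed by the one before it: term 3 = 2·88 = 288.
The next term joins 28822882882 and 2882288.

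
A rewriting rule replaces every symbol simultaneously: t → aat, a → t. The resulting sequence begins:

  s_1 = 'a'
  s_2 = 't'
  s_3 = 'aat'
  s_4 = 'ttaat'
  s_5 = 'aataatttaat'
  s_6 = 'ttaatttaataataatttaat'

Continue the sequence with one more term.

φ(ttaatttaataataatttaat) expands symbol-by-symbol to aat aat t t aat aat aat t t aat t t aat t t aat aat aat t t aat; joining the 21 pieces gives the next term.

aataatttaataataatttaatttaatttaataataatttaat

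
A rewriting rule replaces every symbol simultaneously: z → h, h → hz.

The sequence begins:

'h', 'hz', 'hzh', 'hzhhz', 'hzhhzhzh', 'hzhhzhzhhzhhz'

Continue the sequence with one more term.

hzhhzhzhhzhhzhzhhzhzh

φ(hzhhzhzhhzhhz) expands symbol-by-symbol to hz h hz hz h hz h hz hz h hz hz h; joining the 13 pieces gives the next term.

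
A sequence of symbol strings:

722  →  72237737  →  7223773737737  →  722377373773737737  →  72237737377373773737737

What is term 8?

Each term is the previous one with 37737 appended.
From 72237737377373773737737, 3 further steps: 72237737377373773737737 → 7223773737737377373773737737 → 722377373773737737377373773737737 → (answer).

72237737377373773737737377373773737737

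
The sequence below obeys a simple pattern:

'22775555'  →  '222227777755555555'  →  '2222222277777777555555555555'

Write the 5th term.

The n-th term is 3n-1 2's then 3n-1 7's then 4n 5's (n = 1, 2, …).
At n = 5 the blocks have lengths 14, 14, 20.

222222222222227777777777777755555555555555555555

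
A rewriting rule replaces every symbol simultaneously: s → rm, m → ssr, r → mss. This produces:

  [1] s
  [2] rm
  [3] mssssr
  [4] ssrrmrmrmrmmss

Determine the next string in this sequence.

rmrmmssmssssrmssssrmssssrmssssrssrrmrm

Applying the rule to each of the 14 symbols of ssrrmrmrmrmmss gives the pieces rm rm mss mss ssr mss ssr mss ssr mss ssr ssr rm rm, which concatenate to the answer.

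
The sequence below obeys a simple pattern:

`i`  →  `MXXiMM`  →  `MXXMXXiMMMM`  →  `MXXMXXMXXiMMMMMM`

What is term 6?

MXXMXXMXXMXXMXXiMMMMMMMMMM

Each term wraps the previous one in MXX on the left and MM on the right.
From MXXMXXMXXiMMMMMM, 2 further steps: MXXMXXMXXiMMMMMM → MXXMXXMXXMXXiMMMMMMMM → (answer).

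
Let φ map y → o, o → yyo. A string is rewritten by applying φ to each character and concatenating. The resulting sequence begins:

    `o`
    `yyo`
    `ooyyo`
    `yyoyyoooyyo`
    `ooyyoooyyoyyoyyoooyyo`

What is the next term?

Rewriting the 21 symbols of ooyyoooyyoyyoyyoooyyo one by one yields yyo yyo o o yyo yyo yyo o o yyo o o yyo o o yyo yyo yyo o o yyo; concatenated:

yyoyyoooyyoyyoyyoooyyoooyyoooyyoyyoyyoooyyo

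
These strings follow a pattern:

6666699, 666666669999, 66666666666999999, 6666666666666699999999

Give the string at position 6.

Term n consists of 3n+2 6's, followed by 2n 9's (n = 1, 2, …).
For term 6, n = 6, so the run lengths are 20, 12.

66666666666666666666999999999999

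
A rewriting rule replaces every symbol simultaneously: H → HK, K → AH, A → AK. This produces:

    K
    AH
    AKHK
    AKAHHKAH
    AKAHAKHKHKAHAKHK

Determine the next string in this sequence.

AKAHAKHKAKAHHKAHHKAHAKHKAKAHHKAH

Replace each of the 16 characters of AKAHAKHKHKAHAKHK in place — AK AH AK HK AK AH HK AH HK AH AK HK AK AH HK AH — and concatenate.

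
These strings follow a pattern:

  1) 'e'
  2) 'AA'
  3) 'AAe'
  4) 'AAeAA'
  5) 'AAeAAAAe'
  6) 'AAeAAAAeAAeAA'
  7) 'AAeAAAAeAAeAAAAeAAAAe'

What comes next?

AAeAAAAeAAeAAAAeAAAAeAAeAAAAeAAeAA

This is a Fibonacci-style word recurrence s(k) = s(k−1)·s(k−2): e.g. AA·e = AAe.
Continuing: AAeAAAAeAAeAAAAeAAAAe · AAeAAAAeAAeAA gives term 8.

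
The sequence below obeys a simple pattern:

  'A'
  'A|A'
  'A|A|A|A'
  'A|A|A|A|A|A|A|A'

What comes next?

A|A|A|A|A|A|A|A|A|A|A|A|A|A|A|A

s(k+1) = s(k)·|·s(k) — each term doubles the last with '|' between the halves.
One more doubling of A|A|A|A|A|A|A|A gives the answer.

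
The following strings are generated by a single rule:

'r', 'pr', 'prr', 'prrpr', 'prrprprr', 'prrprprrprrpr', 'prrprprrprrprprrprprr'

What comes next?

prrprprrprrprprrprprrprrprprrprrpr

This is a Fibonacci-style word recurrence s(k) = s(k−1)·s(k−2): e.g. pr·r = prr.
So term 8 is prrprprrprrprprrprprr·prrprprrprrpr.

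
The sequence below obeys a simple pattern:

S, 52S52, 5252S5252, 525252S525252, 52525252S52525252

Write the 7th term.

525252525252S525252525252

Each term wraps the previous one in 52 on the left and 52 on the right.
From 52525252S52525252, 2 further steps: 52525252S52525252 → 5252525252S5252525252 → (answer).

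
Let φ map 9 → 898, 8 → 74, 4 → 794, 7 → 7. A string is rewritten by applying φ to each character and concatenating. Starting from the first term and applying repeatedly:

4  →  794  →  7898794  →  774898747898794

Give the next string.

Applying the rule to each of the 15 symbols of 774898747898794 gives the pieces 7 7 794 74 898 74 7 794 7 74 898 74 7 898 794, which concatenate to the answer.

7779474898747794774898747898794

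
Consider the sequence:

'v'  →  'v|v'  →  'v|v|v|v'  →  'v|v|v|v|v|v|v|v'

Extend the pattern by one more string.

v|v|v|v|v|v|v|v|v|v|v|v|v|v|v|v

s(k+1) = s(k)·|·s(k) — each term doubles the last with '|' between the halves.
So the next term is two copies of v|v|v|v|v|v|v|v with '|' between the halves.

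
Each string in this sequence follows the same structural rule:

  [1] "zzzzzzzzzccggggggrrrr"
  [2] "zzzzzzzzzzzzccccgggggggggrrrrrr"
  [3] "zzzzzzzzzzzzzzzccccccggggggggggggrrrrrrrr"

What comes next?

zzzzzzzzzzzzzzzzzzccccccccgggggggggggggggrrrrrrrrrr

Term n consists of 3n+3 z's, followed by 2n-2 c's, followed by 3n g's, followed by 2n r's, where the shown terms are n = 2, 3, 4.
For the next term, n = 5, so the run lengths are 18, 8, 15, 10.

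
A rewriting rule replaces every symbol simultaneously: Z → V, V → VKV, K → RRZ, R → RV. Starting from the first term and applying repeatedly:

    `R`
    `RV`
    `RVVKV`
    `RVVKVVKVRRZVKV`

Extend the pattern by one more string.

Replace each of the 14 characters of RVVKVVKVRRZVKV in place — RV VKV VKV RRZ VKV VKV RRZ VKV RV RV V VKV RRZ VKV — and concatenate.

RVVKVVKVRRZVKVVKVRRZVKVRVRVVVKVRRZVKV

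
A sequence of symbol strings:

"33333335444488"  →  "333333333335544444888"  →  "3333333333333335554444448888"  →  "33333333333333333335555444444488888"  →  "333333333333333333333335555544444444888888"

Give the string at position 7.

Each string has the form 3^{4n+3} 5^{n} 4^{n+3} 8^{n+1} (n = 1, 2, …).
For term 7, n = 7, so the run lengths are 31, 7, 10, 8.

33333333333333333333333333333335555555444444444488888888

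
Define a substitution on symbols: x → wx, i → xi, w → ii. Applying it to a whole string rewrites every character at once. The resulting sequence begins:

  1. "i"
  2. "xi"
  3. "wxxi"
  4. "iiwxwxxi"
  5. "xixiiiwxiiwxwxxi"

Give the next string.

Rewriting the 16 symbols of xixiiiwxiiwxwxxi one by one yields wx xi wx xi xi xi ii wx xi xi ii wx ii wx wx xi; concatenated:

wxxiwxxixixiiiwxxixiiiwxiiwxwxxi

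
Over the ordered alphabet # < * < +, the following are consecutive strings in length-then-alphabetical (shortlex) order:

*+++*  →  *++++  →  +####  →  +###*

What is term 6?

+##*#

Stepping forward 2 times from +###*: +###* → +###+, then the target.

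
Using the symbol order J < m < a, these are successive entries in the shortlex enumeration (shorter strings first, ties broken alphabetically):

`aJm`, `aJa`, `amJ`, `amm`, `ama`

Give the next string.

aaJ

Find the rightmost character of ama below a, bump it to the next letter, and reset everything to its right to J.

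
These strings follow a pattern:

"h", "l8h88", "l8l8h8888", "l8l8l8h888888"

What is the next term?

s(k+1) = l8·s(k)·88, so each term gains l8 as a prefix and 88 as a suffix.
So the next term is l8·l8l8l8h888888·88.

l8l8l8l8h88888888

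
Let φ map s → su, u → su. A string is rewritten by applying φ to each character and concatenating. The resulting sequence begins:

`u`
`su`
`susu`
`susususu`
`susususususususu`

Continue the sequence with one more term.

Rewriting the 16 symbols of susususususususu one by one yields su su su su su su su su su su su su su su su su; concatenated:

susususususususususususususususu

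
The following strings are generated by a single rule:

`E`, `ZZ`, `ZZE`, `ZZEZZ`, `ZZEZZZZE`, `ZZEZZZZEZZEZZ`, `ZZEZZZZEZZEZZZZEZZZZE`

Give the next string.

ZZEZZZZEZZEZZZZEZZZZEZZEZZZZEZZEZZ

Each term (from the third on) is the previous term followed by the one before it: term 3 = ZZ·E = ZZE.
Continuing: ZZEZZZZEZZEZZZZEZZZZE · ZZEZZZZEZZEZZ gives term 8.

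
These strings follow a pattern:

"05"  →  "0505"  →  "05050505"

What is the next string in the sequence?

Each string is two copies of the previous one concatenated.
One more doubling of 05050505 gives the answer.

0505050505050505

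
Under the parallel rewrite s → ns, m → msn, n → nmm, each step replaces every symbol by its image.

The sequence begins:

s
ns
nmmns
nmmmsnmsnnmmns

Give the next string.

nmmmsnmsnmsnnsnmmmsnnsnmmnmmmsnmsnnmmns

φ(nmmmsnmsnnmmns) expands symbol-by-symbol to nmm msn msn msn ns nmm msn ns nmm nmm msn msn nmm ns; joining the 14 pieces gives the next term.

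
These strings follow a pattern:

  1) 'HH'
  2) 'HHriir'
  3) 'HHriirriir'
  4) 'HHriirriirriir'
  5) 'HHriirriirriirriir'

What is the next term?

The strings grow by a fixed suffix riir each time.
Applying this once more to HHriirriirriirriir:

HHriirriirriirriirriir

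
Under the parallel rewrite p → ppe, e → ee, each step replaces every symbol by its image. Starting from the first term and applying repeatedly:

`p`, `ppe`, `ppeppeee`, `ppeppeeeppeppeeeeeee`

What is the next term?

Rewriting the 20 symbols of ppeppeeeppeppeeeeeee one by one yields ppe ppe ee ppe ppe ee ee ee ppe ppe ee ppe ppe ee ee ee ee ee ee ee; concatenated:

ppeppeeeppeppeeeeeeeppeppeeeppeppeeeeeeeeeeeeeee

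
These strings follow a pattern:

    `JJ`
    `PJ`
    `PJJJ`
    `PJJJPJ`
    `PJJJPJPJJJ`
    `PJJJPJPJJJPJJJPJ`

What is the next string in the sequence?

From term 3 onward, concatenate the last term with the second-to-last: PJ·JJ = PJJJ, PJJJ·PJ = PJJJPJ, …
So term 7 is PJJJPJPJJJPJJJPJ·PJJJPJPJJJ.

PJJJPJPJJJPJJJPJPJJJPJPJJJ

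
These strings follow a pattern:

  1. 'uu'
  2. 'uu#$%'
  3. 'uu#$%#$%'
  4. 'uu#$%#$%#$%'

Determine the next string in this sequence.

uu#$%#$%#$%#$%

Every step adds #$% to the end: s(k+1) = s(k)·#$%.
One more step from uu#$%#$%#$% gives the answer.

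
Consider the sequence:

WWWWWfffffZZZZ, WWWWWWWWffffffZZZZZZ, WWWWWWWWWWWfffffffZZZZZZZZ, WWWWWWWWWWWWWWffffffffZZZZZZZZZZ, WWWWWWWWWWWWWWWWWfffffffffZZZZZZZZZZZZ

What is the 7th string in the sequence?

WWWWWWWWWWWWWWWWWWWWWWWfffffffffffZZZZZZZZZZZZZZZZ

Each string has the form W^{3n-1} f^{n+3} Z^{2n}, where the shown terms are n = 2, 3, 4, 5, 6.
Setting n = 8 gives 23, 11, 16 characters in each block.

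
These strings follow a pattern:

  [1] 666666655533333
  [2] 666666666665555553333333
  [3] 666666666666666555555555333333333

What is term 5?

666666666666666666666665555555555555553333333333333

Term n consists of 4n+3 6's, followed by 3n 5's, followed by 2n+3 3's (n = 1, 2, …).
For term 5, n = 5, so the run lengths are 23, 15, 13.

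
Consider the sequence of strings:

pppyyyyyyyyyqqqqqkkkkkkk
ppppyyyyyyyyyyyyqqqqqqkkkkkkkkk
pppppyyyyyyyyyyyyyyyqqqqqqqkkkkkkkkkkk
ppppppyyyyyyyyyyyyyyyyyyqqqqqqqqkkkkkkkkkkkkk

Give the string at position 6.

The n-th term is n p's then 3n y's then n+2 q's then 2n+1 k's, where the shown terms are n = 3, 4, 5, 6.
At n = 8 the blocks have lengths 8, 24, 10, 17.

ppppppppyyyyyyyyyyyyyyyyyyyyyyyyqqqqqqqqqqkkkkkkkkkkkkkkkkk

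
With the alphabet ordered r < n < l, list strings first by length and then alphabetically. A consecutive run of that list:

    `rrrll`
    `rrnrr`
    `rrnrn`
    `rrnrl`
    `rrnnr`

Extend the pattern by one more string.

rrnnn

Find the rightmost character of rrnnr below l, bump it to the next letter, and reset everything to its right to r.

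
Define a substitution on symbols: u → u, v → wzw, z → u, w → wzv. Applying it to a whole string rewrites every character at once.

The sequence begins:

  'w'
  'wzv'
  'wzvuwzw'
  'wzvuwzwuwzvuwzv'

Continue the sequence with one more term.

wzvuwzwuwzvuwzvuwzvuwzwuwzvuwzw

Replace each of the 15 characters of wzvuwzwuwzvuwzv in place — wzv u wzw u wzv u wzv u wzv u wzw u wzv u wzw — and concatenate.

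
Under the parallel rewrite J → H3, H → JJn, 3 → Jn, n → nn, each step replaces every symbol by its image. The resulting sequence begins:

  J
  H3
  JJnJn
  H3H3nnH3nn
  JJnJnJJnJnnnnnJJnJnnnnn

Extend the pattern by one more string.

Rewriting the 23 symbols of JJnJnJJnJnnnnnJJnJnnnnn one by one yields H3 H3 nn H3 nn H3 H3 nn H3 nn nn nn nn nn H3 H3 nn H3 nn nn nn nn nn; concatenated:

H3H3nnH3nnH3H3nnH3nnnnnnnnnnH3H3nnH3nnnnnnnnnn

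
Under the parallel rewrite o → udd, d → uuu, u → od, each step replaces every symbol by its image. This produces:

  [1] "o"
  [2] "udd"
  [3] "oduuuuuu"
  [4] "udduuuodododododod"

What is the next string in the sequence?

oduuuuuuodododudduuuudduuuudduuuudduuuudduuuudduuu

φ(udduuuodododododod) expands symbol-by-symbol to od uuu uuu od od od udd uuu udd uuu udd uuu udd uuu udd uuu udd uuu; joining the 18 pieces gives the next term.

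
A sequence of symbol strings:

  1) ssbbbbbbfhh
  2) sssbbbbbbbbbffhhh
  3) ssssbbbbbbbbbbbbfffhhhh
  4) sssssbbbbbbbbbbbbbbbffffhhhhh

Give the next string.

Term n consists of n s's, followed by 3n b's, followed by n-1 f's, followed by n h's, where the shown terms are n = 2, 3, 4, 5.
At n = 6 the blocks have lengths 6, 18, 5, 6.

ssssssbbbbbbbbbbbbbbbbbbfffffhhhhhh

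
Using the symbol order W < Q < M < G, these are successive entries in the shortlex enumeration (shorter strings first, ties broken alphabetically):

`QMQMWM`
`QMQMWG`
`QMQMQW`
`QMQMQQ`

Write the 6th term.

QMQMQG

Advancing 2 positions from QMQMQQ through QMQMQQ → QMQMQM reaches term 6.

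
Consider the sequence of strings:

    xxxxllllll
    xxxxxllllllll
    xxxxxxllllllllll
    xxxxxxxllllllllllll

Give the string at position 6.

The n-th term is n+2 x's then 2n+2 l's, where the shown terms are n = 2, 3, 4, 5.
Setting n = 7 gives 9, 16 characters in each block.

xxxxxxxxxllllllllllllllll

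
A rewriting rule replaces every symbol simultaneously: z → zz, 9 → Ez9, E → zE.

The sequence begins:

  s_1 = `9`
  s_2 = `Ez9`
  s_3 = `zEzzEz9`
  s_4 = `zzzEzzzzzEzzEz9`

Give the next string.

Applying the rule to each of the 15 symbols of zzzEzzzzzEzzEz9 gives the pieces zz zz zz zE zz zz zz zz zz zE zz zz zE zz Ez9, which concatenate to the answer.

zzzzzzzEzzzzzzzzzzzEzzzzzEzzEz9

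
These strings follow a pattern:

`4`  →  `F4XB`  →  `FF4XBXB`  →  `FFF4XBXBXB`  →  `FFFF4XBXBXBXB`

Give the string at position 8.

FFFFFFF4XBXBXBXBXBXBXB

s(k+1) = F·s(k)·XB, so each term gains F as a prefix and XB as a suffix.
From FFFF4XBXBXBXB, 3 further steps: FFFF4XBXBXBXB → FFFFF4XBXBXBXBXB → FFFFFF4XBXBXBXBXBXB → (answer).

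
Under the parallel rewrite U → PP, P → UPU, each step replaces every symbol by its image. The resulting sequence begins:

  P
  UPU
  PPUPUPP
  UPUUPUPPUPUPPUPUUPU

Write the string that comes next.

Rewriting the 19 symbols of UPUUPUPPUPUPPUPUUPU one by one yields PP UPU PP PP UPU PP UPU UPU PP UPU PP UPU UPU PP UPU PP PP UPU PP; concatenated:

PPUPUPPPPUPUPPUPUUPUPPUPUPPUPUUPUPPUPUPPPPUPUPP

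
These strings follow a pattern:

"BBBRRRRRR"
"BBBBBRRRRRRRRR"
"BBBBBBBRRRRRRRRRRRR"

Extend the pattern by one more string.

The n-th term is 2n-1 B's then 3n R's, where the shown terms are n = 2, 3, 4.
For the next term, n = 5, so the run lengths are 9, 15.

BBBBBBBBBRRRRRRRRRRRRRRR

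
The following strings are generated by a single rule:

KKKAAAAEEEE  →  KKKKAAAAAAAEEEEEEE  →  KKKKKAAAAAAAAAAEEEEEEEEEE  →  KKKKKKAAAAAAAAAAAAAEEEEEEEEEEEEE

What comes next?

KKKKKKKAAAAAAAAAAAAAAAAEEEEEEEEEEEEEEEE

Term n consists of n+1 K's, followed by 3n-2 A's, followed by 3n-2 E's, where the shown terms are n = 2, 3, 4, 5.
For the next term, n = 6, so the run lengths are 7, 16, 16.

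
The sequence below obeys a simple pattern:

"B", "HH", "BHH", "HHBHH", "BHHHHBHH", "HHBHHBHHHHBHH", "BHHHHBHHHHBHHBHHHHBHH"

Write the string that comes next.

This is a Fibonacci-style word recurrence s(k) = s(k−2)·s(k−1): e.g. B·HH = BHH.
The next term joins HHBHHBHHHHBHH and BHHHHBHHHHBHHBHHHHBHH.

HHBHHBHHHHBHHBHHHHBHHHHBHHBHHHHBHH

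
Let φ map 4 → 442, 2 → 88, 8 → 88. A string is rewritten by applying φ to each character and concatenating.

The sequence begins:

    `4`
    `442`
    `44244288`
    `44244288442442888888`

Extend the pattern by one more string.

442442884424428888884424428844244288888888888888

Applying the rule to each of the 20 symbols of 44244288442442888888 gives the pieces 442 442 88 442 442 88 88 88 442 442 88 442 442 88 88 88 88 88 88 88, which concatenate to the answer.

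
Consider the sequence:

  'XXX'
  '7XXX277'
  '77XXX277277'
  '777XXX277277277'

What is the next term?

Each term wraps the previous one in 7 on the left and 277 on the right.
Applying this once more to 777XXX277277277:

7777XXX277277277277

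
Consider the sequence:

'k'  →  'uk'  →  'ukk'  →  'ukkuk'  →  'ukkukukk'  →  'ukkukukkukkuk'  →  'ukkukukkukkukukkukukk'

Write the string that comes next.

From term 3 onward, concatenate the last term with the second-to-last: uk·k = ukk, ukk·uk = ukkuk, …
Continuing: ukkukukkukkukukkukukk · ukkukukkukkuk gives term 8.

ukkukukkukkukukkukukkukkukukkukkuk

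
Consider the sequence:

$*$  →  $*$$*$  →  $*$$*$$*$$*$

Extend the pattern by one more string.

$*$$*$$*$$*$$*$$*$$*$$*$

s(k+1) = s(k)·s(k) — each term doubles the last.
One more doubling of $*$$*$$*$$*$ gives the answer.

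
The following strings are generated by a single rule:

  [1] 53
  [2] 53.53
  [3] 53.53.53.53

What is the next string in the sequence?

Each string is two copies of the previous one joined by '.'.
Doubling 53.53.53.53 with '.' between the halves:

53.53.53.53.53.53.53.53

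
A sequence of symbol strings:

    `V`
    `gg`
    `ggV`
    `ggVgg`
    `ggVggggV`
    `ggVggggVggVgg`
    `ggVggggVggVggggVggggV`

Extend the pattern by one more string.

ggVggggVggVggggVggggVggVggggVggVgg

From term 3 onward, concatenate the last term with the second-to-last: gg·V = ggV, ggV·gg = ggVgg, …
So term 8 is ggVggggVggVggggVggggV·ggVggggVggVgg.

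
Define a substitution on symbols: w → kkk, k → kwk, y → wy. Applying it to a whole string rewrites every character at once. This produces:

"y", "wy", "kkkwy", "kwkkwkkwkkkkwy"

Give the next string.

kwkkkkkwkkwkkkkkwkkwkkkkkwkkwkkwkkwkkkkwy

Applying the rule to each of the 14 symbols of kwkkwkkwkkkkwy gives the pieces kwk kkk kwk kwk kkk kwk kwk kkk kwk kwk kwk kwk kkk wy, which concatenate to the answer.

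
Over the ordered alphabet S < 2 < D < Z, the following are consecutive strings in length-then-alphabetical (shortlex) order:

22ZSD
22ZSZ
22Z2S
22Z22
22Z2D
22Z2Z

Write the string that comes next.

22ZDS

The successor of 22Z2Z increments the rightmost position that isn't already Z and resets every position after it to S.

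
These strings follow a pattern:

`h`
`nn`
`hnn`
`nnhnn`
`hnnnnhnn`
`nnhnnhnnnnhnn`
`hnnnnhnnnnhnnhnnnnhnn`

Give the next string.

This is a Fibonacci-style word recurrence s(k) = s(k−2)·s(k−1): e.g. h·nn = hnn.
Continuing: nnhnnhnnnnhnn · hnnnnhnnnnhnnhnnnnhnn gives term 8.

nnhnnhnnnnhnnhnnnnhnnnnhnnhnnnnhnn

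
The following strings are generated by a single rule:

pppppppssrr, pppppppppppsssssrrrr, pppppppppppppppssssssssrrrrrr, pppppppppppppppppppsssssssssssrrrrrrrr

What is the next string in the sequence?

Each string has the form p^{4n+3} s^{3n-1} r^{2n} (n = 1, 2, …).
At n = 5 the blocks have lengths 23, 14, 10.

pppppppppppppppppppppppssssssssssssssrrrrrrrrrr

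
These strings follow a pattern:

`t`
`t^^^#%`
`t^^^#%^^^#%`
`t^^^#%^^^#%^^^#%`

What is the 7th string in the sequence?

The strings grow by a fixed suffix ^^^#% each time.
From t^^^#%^^^#%^^^#%, 3 further steps: t^^^#%^^^#%^^^#% → t^^^#%^^^#%^^^#%^^^#% → t^^^#%^^^#%^^^#%^^^#%^^^#% → (answer).

t^^^#%^^^#%^^^#%^^^#%^^^#%^^^#%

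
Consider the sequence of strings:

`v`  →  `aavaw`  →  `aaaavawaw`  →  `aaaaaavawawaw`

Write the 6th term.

Every step adds aa to the front and aw to the end of the previous string.
From aaaaaavawawaw, 2 further steps: aaaaaavawawaw → aaaaaaaavawawawaw → (answer).

aaaaaaaaaavawawawawaw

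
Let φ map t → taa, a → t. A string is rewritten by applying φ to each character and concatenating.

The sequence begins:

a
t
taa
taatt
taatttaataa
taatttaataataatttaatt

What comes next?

Replace each of the 21 characters of taatttaataataatttaatt in place — taa t t taa taa taa t t taa t t taa t t taa taa taa t t taa taa — and concatenate.

taatttaataataatttaatttaatttaataataatttaataa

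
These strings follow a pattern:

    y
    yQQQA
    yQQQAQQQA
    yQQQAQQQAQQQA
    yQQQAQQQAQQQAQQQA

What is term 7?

yQQQAQQQAQQQAQQQAQQQAQQQA

Each term is the previous one with QQQA appended.
From yQQQAQQQAQQQAQQQA, 2 further steps: yQQQAQQQAQQQAQQQA → yQQQAQQQAQQQAQQQAQQQA → (answer).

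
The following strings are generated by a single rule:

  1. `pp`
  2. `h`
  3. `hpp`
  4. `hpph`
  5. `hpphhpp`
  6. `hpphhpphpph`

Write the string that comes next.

hpphhpphpphhpphhpp

Each term (from the third on) is the previous term followed by the one before it: term 3 = h·pp = hpp.
The next term joins hpphhpphpph and hpphhpp.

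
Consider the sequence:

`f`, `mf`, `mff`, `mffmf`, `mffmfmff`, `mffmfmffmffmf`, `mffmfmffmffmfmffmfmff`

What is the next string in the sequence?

mffmfmffmffmfmffmfmffmffmfmffmffmf

This is a Fibonacci-style word recurrence s(k) = s(k−1)·s(k−2): e.g. mf·f = mff.
The next term joins mffmfmffmffmfmffmfmff and mffmfmffmffmf.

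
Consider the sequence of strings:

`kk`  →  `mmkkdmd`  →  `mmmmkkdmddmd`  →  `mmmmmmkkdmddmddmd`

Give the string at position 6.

Each term wraps the previous one in mm on the left and dmd on the right.
From mmmmmmkkdmddmddmd, 2 further steps: mmmmmmkkdmddmddmd → mmmmmmmmkkdmddmddmddmd → (answer).

mmmmmmmmmmkkdmddmddmddmddmd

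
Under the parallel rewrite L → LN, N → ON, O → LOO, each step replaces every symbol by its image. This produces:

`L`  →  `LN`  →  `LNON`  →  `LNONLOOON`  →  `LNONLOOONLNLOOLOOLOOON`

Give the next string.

Applying the rule to each of the 22 symbols of LNONLOOONLNLOOLOOLOOON gives the pieces LN ON LOO ON LN LOO LOO LOO ON LN ON LN LOO LOO LN LOO LOO LN LOO LOO LOO ON, which concatenate to the answer.

LNONLOOONLNLOOLOOLOOONLNONLNLOOLOOLNLOOLOOLNLOOLOOLOOON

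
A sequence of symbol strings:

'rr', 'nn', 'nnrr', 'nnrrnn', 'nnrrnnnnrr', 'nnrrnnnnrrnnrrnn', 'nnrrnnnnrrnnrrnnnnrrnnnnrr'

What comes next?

nnrrnnnnrrnnrrnnnnrrnnnnrrnnrrnnnnrrnnrrnn

This is a Fibonacci-style word recurrence s(k) = s(k−1)·s(k−2): e.g. nn·rr = nnrr.
So term 8 is nnrrnnnnrrnnrrnnnnrrnnnnrr·nnrrnnnnrrnnrrnn.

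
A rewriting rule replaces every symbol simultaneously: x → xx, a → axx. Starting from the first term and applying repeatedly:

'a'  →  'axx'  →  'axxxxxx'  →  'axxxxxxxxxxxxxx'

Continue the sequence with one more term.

Replace each of the 15 characters of axxxxxxxxxxxxxx in place — axx xx xx xx xx xx xx xx xx xx xx xx xx xx xx — and concatenate.

axxxxxxxxxxxxxxxxxxxxxxxxxxxxxx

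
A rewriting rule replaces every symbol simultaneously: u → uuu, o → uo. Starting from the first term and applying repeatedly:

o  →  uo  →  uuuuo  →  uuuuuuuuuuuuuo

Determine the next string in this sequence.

Rewriting the 14 symbols of uuuuuuuuuuuuuo one by one yields uuu uuu uuu uuu uuu uuu uuu uuu uuu uuu uuu uuu uuu uo; concatenated:

uuuuuuuuuuuuuuuuuuuuuuuuuuuuuuuuuuuuuuuuo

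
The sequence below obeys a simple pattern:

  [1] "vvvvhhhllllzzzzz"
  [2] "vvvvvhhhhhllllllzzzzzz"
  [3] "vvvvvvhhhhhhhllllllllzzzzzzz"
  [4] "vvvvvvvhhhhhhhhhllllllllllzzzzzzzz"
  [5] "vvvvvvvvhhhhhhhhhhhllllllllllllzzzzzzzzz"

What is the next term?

The n-th term is n+2 v's then 2n-1 h's then 2n l's then n+3 z's, where the shown terms are n = 2, 3, 4, 5, 6.
Setting n = 7 gives 9, 13, 14, 10 characters in each block.

vvvvvvvvvhhhhhhhhhhhhhllllllllllllllzzzzzzzzzz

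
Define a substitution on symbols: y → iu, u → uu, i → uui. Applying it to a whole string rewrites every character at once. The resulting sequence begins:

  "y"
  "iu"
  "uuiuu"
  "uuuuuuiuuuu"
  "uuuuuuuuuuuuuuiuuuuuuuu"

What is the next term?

Replace each of the 23 characters of uuuuuuuuuuuuuuiuuuuuuuu in place — uu uu uu uu uu uu uu uu uu uu uu uu uu uu uui uu uu uu uu uu uu uu uu — and concatenate.

uuuuuuuuuuuuuuuuuuuuuuuuuuuuuuiuuuuuuuuuuuuuuuu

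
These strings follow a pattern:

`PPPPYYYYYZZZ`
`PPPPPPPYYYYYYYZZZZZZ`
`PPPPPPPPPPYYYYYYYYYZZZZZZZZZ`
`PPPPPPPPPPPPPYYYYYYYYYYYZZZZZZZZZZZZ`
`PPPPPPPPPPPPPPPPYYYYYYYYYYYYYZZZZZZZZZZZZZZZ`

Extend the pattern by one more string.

The n-th term is 3n+1 P's then 2n+3 Y's then 3n Z's (n = 1, 2, …).
At n = 6 the blocks have lengths 19, 15, 18.

PPPPPPPPPPPPPPPPPPPYYYYYYYYYYYYYYYZZZZZZZZZZZZZZZZZZ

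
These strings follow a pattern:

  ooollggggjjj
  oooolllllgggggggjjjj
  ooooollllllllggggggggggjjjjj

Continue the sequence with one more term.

Each string has the form o^{n+2} l^{3n-1} g^{3n+1} j^{n+2} (n = 1, 2, …).
At n = 4 the blocks have lengths 6, 11, 13, 6.

oooooolllllllllllgggggggggggggjjjjjj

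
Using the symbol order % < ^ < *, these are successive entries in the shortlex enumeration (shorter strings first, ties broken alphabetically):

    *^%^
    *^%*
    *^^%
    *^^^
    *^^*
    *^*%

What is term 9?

Continuing the enumeration 3 steps past *^*%: *^*% → *^*^ → *^** → (answer).

**%%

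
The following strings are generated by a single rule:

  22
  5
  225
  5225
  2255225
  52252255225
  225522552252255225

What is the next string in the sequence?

Each term (from the third on) is the two preceding terms concatenated in order: term 3 = 22·5 = 225.
So term 8 is 52252255225·225522552252255225.

52252255225225522552252255225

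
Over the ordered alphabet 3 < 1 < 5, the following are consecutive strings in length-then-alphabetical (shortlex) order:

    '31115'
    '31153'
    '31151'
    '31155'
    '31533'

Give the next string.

Find the rightmost character of 31533 below 5, bump it to the next letter, and reset everything to its right to 3.

31531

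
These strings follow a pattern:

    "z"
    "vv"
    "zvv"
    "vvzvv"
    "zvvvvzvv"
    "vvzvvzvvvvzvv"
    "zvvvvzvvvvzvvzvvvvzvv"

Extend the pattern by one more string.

vvzvvzvvvvzvvzvvvvzvvvvzvvzvvvvzvv

From term 3 onward, concatenate the second-to-last term with the last: z·vv = zvv, vv·zvv = vvzvv, …
Continuing: vvzvvzvvvvzvv · zvvvvzvvvvzvvzvvvvzvv gives term 8.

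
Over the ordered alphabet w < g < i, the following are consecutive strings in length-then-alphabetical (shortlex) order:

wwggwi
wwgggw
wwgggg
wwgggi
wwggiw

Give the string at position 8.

wwgiww

Stepping forward 3 times from wwggiw: wwggiw → wwggig → wwggii, then the target.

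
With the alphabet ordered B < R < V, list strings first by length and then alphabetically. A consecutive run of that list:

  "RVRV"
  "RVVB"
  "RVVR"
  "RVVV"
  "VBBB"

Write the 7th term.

Continuing the enumeration 2 steps past VBBB: VBBB → VBBR → (answer).

VBBV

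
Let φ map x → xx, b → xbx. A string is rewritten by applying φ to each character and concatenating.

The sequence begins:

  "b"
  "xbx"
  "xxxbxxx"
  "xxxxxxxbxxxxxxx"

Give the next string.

xxxxxxxxxxxxxxxbxxxxxxxxxxxxxxx

Applying the rule to each of the 15 symbols of xxxxxxxbxxxxxxx gives the pieces xx xx xx xx xx xx xx xbx xx xx xx xx xx xx xx, which concatenate to the answer.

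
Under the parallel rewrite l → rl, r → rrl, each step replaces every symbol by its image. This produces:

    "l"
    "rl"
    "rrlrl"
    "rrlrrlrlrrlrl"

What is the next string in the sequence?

Rewriting the 13 symbols of rrlrrlrlrrlrl one by one yields rrl rrl rl rrl rrl rl rrl rl rrl rrl rl rrl rl; concatenated:

rrlrrlrlrrlrrlrlrrlrlrrlrrlrlrrlrl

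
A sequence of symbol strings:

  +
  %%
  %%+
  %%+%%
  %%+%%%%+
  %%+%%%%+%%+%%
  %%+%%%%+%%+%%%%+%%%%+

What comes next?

%%+%%%%+%%+%%%%+%%%%+%%+%%%%+%%+%%

This is a Fibonacci-style word recurrence s(k) = s(k−1)·s(k−2): e.g. %%·+ = %%+.
So term 8 is %%+%%%%+%%+%%%%+%%%%+·%%+%%%%+%%+%%.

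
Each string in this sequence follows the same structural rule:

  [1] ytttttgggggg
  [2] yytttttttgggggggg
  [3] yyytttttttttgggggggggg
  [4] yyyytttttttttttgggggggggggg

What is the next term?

yyyyytttttttttttttgggggggggggggg

Reading off run lengths: y runs 1, 2, 3, 4; t runs 5, 7, 9, 11; g runs 6, 8, 10, 12 — each is linear in n, where the shown terms are n = 2, 3, 4, 5.
Setting n = 6 gives 5, 13, 14 characters in each block.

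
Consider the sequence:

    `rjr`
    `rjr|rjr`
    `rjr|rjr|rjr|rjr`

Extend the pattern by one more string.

Every step duplicates the string with '|' between the halves.
Doubling rjr|rjr|rjr|rjr with '|' between the halves:

rjr|rjr|rjr|rjr|rjr|rjr|rjr|rjr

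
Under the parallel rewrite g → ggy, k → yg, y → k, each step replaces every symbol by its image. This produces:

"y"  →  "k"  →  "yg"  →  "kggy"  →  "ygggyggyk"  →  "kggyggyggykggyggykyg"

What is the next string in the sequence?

Replace each of the 20 characters of kggyggyggykggyggykyg in place — yg ggy ggy k ggy ggy k ggy ggy k yg ggy ggy k ggy ggy k yg k ggy — and concatenate.

ygggyggykggyggykggyggykygggyggykggyggykygkggy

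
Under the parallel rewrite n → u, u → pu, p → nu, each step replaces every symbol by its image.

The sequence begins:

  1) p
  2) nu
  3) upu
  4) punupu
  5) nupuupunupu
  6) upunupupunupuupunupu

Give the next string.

punupuupunupunupuupunupupunupuupunupu

φ(upunupupunupuupunupu) expands symbol-by-symbol to pu nu pu u pu nu pu nu pu u pu nu pu pu nu pu u pu nu pu; joining the 20 pieces gives the next term.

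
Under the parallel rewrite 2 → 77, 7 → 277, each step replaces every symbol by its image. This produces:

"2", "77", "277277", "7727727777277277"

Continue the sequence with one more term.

Rewriting the 16 symbols of 7727727777277277 one by one yields 277 277 77 277 277 77 277 277 277 277 77 277 277 77 277 277; concatenated:

27727777277277772772772772777727727777277277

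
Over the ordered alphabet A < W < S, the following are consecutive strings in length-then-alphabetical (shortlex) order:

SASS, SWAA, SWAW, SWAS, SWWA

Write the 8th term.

Continuing the enumeration 3 steps past SWWA: SWWA → SWWW → SWWS → (answer).

SWSA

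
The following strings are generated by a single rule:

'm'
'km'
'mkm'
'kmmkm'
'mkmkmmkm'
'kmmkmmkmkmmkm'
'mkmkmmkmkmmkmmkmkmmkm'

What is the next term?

kmmkmmkmkmmkmmkmkmmkmkmmkmmkmkmmkm

Each term (from the third on) is the two preceding terms concatenated in order: term 3 = m·km = mkm.
The next term joins kmmkmmkmkmmkm and mkmkmmkmkmmkmmkmkmmkm.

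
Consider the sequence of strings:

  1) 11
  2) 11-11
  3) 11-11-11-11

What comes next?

Each string is two copies of the previous one joined by '-'.
One more doubling of 11-11-11-11 gives the answer.

11-11-11-11-11-11-11-11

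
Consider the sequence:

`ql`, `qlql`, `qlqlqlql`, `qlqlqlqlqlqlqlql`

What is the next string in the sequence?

qlqlqlqlqlqlqlqlqlqlqlqlqlqlqlql

s(k+1) = s(k)·s(k) — each term doubles the last.
One more doubling of qlqlqlqlqlqlqlql gives the answer.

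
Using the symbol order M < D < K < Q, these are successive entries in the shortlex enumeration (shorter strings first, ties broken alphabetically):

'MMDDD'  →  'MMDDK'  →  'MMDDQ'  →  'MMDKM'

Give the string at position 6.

Stepping forward 2 times from MMDKM: MMDKM → MMDKD, then the target.

MMDKK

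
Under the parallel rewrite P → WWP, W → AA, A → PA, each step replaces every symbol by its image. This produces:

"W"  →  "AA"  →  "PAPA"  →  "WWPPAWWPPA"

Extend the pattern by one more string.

Rewriting each symbol of WWPPAWWPPA: W→AA, W→AA, P→WWP, P→WWP, A→PA, W→AA, W→AA, P→WWP, P→WWP, A→PA, which concatenates to AA AA WWP WWP PA AA AA WWP WWP PA.

AAAAWWPWWPPAAAAAWWPWWPPA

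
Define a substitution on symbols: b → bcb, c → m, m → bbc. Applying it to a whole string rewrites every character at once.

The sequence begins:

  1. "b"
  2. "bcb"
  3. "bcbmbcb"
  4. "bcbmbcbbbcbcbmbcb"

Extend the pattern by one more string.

bcbmbcbbbcbcbmbcbbcbbcbmbcbmbcbbbcbcbmbcb

Applying the rule to each of the 17 symbols of bcbmbcbbbcbcbmbcb gives the pieces bcb m bcb bbc bcb m bcb bcb bcb m bcb m bcb bbc bcb m bcb, which concatenate to the answer.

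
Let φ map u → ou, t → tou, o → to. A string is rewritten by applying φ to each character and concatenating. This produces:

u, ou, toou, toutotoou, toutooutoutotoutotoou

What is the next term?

toutooutoutotooutoutooutoutotoutooutoutotoutotoou

φ(toutooutoutotoutotoou) expands symbol-by-symbol to tou to ou tou to to ou tou to ou tou to tou to ou tou to tou to to ou; joining the 21 pieces gives the next term.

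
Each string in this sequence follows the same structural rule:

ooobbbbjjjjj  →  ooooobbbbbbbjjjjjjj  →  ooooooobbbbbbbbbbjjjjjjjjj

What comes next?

ooooooooobbbbbbbbbbbbbjjjjjjjjjjj

Each string has the form o^{2n+1} b^{3n+1} j^{2n+3} (n = 1, 2, …).
At n = 4 the blocks have lengths 9, 13, 11.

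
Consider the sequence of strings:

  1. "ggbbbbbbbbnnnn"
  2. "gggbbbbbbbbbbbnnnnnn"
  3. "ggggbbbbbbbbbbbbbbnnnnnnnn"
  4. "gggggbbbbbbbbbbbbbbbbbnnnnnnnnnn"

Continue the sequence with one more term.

ggggggbbbbbbbbbbbbbbbbbbbbnnnnnnnnnnnn

Reading off run lengths: g runs 2, 3, 4, 5; b runs 8, 11, 14, 17; n runs 4, 6, 8, 10 — each is linear in n, where the shown terms are n = 2, 3, 4, 5.
At n = 6 the blocks have lengths 6, 20, 12.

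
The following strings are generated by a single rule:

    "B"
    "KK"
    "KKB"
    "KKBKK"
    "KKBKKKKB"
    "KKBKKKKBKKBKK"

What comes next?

KKBKKKKBKKBKKKKBKKKKB

From term 3 onward, concatenate the last term with the second-to-last: KK·B = KKB, KKB·KK = KKBKK, …
Continuing: KKBKKKKBKKBKK · KKBKKKKB gives term 7.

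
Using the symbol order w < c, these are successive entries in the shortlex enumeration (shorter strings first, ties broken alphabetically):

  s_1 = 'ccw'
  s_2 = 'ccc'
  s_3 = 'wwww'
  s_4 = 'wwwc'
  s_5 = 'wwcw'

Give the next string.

Treat wwcw as a base-2 numeral over the given alphabet and add one, carrying through any trailing c's.

wwcc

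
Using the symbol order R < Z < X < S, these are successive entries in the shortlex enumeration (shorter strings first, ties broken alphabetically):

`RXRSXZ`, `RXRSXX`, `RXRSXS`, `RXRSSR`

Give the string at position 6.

RXRSSX

Advancing 2 positions from RXRSSR through RXRSSR → RXRSSZ reaches term 6.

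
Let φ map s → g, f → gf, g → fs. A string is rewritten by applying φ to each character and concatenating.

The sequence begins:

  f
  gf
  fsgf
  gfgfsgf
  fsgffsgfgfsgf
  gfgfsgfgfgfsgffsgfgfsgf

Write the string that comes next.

Rewriting the 23 symbols of gfgfsgfgfgfsgffsgfgfsgf one by one yields fs gf fs gf g fs gf fs gf fs gf g fs gf gf g fs gf fs gf g fs gf; concatenated:

fsgffsgfgfsgffsgffsgfgfsgfgfgfsgffsgfgfsgf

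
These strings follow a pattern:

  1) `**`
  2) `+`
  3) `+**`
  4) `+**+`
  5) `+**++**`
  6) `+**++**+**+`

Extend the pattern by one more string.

+**++**+**++**++**

This is a Fibonacci-style word recurrence s(k) = s(k−1)·s(k−2): e.g. +·** = +**.
Continuing: +**++**+**+ · +**++** gives term 7.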